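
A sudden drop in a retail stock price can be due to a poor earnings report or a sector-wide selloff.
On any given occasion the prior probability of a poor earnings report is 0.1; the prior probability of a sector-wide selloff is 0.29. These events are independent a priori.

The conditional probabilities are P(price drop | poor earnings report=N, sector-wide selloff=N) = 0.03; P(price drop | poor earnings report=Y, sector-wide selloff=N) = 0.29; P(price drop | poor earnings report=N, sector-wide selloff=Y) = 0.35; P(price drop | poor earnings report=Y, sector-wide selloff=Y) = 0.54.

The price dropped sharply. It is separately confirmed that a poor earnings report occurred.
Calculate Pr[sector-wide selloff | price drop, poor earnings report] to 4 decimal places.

Numerator (weight on configurations with sector-wide selloff): 0.54·0.29 = 0.156600
Normalizer over all consistent configurations: 0.29·0.71 + 0.54·0.29 = 0.362500
Posterior = 0.156600 / 0.362500 ≈ 0.4320

Pr[sector-wide selloff | price drop, poor earnings report] ≈ 0.4320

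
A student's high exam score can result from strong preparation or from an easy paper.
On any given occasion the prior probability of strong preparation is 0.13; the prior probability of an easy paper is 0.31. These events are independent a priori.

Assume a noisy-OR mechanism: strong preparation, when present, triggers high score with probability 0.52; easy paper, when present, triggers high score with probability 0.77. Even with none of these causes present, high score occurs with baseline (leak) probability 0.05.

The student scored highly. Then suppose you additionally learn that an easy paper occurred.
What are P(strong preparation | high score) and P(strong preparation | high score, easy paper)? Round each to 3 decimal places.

P(strong preparation | high score) ≈ 0.261; P(strong preparation | high score, easy paper) ≈ 0.146

Under noisy-OR, P(high score | causes) = 1 − (1−0.05)·∏(1−qᵢ) over the active causes.
P(high score) = 0.05*0.87*0.69 + 0.7815*0.87*0.31 + 0.544*0.13*0.69 + 0.89512*0.13*0.31 = 0.030015 + 0.210771 + 0.048797 + 0.036073 = 0.325656
Of this, 0.084870 comes from 0.048797 + 0.036073 (the strong preparation=true cases).
P(strong preparation | high score) = 0.084870 / 0.325656 ≈ 0.261

With the extra evidence:
P(high score | easy paper) = 0.7815*0.87 + 0.89512*0.13 = 0.679905 + 0.116366 = 0.796271
Of this, 0.116366 comes from 0.89512*0.13 (the strong preparation=true cases).
So P(strong preparation | high score, easy paper) = 0.116366/0.796271 ≈ 0.146.
This is intercausal reasoning (explaining away): once easy paper accounts for the high score, strong preparation becomes less likely.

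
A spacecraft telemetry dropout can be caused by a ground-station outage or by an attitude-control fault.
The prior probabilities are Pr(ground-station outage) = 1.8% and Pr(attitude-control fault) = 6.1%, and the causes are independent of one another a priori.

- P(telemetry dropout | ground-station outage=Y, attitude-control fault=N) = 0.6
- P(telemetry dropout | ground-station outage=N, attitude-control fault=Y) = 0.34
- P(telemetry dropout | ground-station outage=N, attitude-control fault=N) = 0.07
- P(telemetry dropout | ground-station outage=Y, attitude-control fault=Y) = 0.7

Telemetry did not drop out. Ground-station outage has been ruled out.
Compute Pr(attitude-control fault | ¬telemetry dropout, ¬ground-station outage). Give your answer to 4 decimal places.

Pr(attitude-control fault | ¬telemetry dropout, ¬ground-station outage) ≈ 0.0441

P(¬telemetry dropout | ¬ground-station outage) = 0.93·0.939 + 0.66·0.061 = 0.873270 + 0.040260 = 0.913530
Restricting to configurations with attitude-control fault present: 0.66·0.061 = 0.040260.
P(attitude-control fault | ¬telemetry dropout, ¬ground-station outage) = 0.040260 / 0.913530 ≈ 0.0441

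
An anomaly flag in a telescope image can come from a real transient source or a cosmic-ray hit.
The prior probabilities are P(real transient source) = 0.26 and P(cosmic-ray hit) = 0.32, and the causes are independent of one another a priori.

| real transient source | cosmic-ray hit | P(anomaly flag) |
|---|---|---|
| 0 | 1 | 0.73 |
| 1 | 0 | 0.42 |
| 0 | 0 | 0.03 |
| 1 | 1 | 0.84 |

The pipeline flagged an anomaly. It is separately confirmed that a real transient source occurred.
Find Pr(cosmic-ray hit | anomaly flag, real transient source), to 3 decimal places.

Pr(cosmic-ray hit | anomaly flag, real transient source) ≈ 0.485

Sum P(anomaly flag|·) weighted by the priors over both values of cosmic-ray hit:
  P(anomaly flag | real transient source) = 0.42×0.68 + 0.84×0.32
        = 0.285600 + 0.268800 = 0.554400
Configurations with cosmic-ray hit contribute 0.268800, so
  P(cosmic-ray hit | anomaly flag, real transient source) = 0.268800 / 0.554400 ≈ 0.485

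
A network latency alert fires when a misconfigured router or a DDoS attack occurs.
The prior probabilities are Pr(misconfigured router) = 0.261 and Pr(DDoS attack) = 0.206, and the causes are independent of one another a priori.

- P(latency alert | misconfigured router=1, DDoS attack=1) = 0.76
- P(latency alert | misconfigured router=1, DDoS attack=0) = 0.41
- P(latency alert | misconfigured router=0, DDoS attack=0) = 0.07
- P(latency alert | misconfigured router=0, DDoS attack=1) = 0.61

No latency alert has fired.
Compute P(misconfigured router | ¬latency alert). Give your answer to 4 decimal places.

P(misconfigured router | ¬latency alert) ≈ 0.1826

Enumerate the 4 (misconfigured router, DDoS attack) configurations and weight by the priors:
  P(¬latency alert) = 0.93*0.739*0.794 + 0.39*0.739*0.206 + 0.59*0.261*0.794 + 0.24*0.261*0.206
        = 0.545692 + 0.059371 + 0.122268 + 0.012904 = 0.740235
The terms with misconfigured router present sum to 0.135172, so
  P(misconfigured router | ¬latency alert) = 0.135172 / 0.740235 ≈ 0.1826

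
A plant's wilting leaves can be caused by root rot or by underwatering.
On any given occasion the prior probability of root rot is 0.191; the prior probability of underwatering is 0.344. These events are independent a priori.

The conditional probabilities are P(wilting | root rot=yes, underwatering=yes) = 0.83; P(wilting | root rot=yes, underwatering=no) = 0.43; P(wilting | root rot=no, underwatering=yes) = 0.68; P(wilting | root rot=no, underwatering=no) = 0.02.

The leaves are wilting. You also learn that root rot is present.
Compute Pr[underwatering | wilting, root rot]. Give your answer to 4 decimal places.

Pr[underwatering | wilting, root rot] ≈ 0.5030

Sum P(wilting|·) weighted by the priors over both values of underwatering:
  P(wilting | root rot) = 0.43×0.656 + 0.83×0.344
        = 0.282080 + 0.285520 = 0.567600
Keeping only the underwatering-present terms gives 0.285520, so
  P(underwatering | wilting, root rot) = 0.285520 / 0.567600 ≈ 0.5030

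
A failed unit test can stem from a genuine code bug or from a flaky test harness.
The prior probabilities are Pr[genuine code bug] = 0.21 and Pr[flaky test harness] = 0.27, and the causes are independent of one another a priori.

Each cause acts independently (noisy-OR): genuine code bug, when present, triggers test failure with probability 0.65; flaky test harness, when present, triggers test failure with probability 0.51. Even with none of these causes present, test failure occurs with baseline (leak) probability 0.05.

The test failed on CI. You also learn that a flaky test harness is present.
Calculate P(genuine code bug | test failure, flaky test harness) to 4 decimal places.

Under noisy-OR, P(test failure | causes) = 1 − (1−0.05)·∏(1−qᵢ) over the active causes.
Weight on genuine code bug=true, given the evidence: 0.837075×0.21 = 0.175786
The normalizing constant is 0.5345×0.79 + 0.837075×0.21 = 0.598041
P(genuine code bug | test failure, flaky test harness) = 0.175786/0.598041 ≈ 0.2939

P(genuine code bug | test failure, flaky test harness) ≈ 0.2939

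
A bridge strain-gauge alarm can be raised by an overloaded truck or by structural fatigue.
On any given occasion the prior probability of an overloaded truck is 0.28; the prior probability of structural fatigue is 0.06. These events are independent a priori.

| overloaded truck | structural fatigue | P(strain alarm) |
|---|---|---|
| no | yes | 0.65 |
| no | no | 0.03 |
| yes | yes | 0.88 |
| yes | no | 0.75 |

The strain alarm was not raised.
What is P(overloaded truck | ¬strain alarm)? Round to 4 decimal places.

P(overloaded truck | ¬strain alarm) ≈ 0.0917

Sum P(¬strain alarm|·) weighted by the priors over the 4 (overloaded truck, structural fatigue) configurations:
  P(¬strain alarm) = 0.97*0.72*0.94 + 0.35*0.72*0.06 + 0.25*0.28*0.94 + 0.12*0.28*0.06
        = 0.656496 + 0.015120 + 0.065800 + 0.002016 = 0.739432
Keeping only the overloaded truck-present terms gives 0.067816, so
  P(overloaded truck | ¬strain alarm) = 0.067816 / 0.739432 ≈ 0.0917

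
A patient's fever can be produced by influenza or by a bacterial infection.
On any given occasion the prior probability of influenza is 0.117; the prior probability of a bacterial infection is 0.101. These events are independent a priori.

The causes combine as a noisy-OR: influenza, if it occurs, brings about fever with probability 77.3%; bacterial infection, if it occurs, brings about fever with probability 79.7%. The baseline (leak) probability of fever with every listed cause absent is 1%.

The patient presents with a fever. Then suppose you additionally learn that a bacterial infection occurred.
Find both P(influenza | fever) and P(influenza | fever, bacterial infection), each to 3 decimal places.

Under noisy-OR, P(fever | causes) = 1 − (1−0.01)·∏(1−qᵢ) over the active causes.
P(fever) = 0.01×0.883×0.899 + 0.79903×0.883×0.101 + 0.77527×0.117×0.899 + 0.95438×0.117×0.101 = 0.007938 + 0.071260 + 0.081545 + 0.011278 = 0.172021
The influenza-present share is 0.081545 + 0.011278 = 0.092823.
So P(influenza | fever) = 0.092823/0.172021 ≈ 0.540.

Now also conditioning on bacterial infection=true:
By total probability over both values of influenza:
  P(fever | bacterial infection) = 0.79903*0.883 + 0.95438*0.117
        = 0.705543 + 0.111662 = 0.817205
Keeping only the influenza-present terms gives 0.111662, so
  P(influenza | fever, bacterial infection) = 0.111662 / 0.817205 ≈ 0.137

P(influenza | fever) ≈ 0.540; P(influenza | fever, bacterial infection) ≈ 0.137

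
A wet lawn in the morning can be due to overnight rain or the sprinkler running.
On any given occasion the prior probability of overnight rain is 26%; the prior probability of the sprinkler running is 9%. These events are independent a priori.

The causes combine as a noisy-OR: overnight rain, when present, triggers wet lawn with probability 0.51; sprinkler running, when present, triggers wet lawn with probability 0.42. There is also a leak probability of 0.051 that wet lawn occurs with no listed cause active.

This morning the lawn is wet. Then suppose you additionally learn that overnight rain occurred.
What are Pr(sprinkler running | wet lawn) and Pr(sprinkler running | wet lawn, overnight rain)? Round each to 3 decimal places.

Pr(sprinkler running | wet lawn) ≈ 0.226; Pr(sprinkler running | wet lawn, overnight rain) ≈ 0.119

Under noisy-OR, P(wet lawn | causes) = 1 − (1−0.051)·∏(1−qᵢ) over the active causes.
Weight on sprinkler running=true, given the evidence: 0.029942 + 0.017089 = 0.047031
The normalizing constant is 0.051*0.74*0.91 + 0.44958*0.74*0.09 + 0.53499*0.26*0.91 + 0.730294*0.26*0.09 = 0.207953
Posterior = 0.047031 / 0.207953 ≈ 0.226

Now also conditioning on overnight rain=true:
P(wet lawn | overnight rain) = 0.53499*0.91 + 0.730294*0.09 = 0.486841 + 0.065726 = 0.552567
The sprinkler running-present share is 0.730294*0.09 = 0.065726.
P(sprinkler running | wet lawn, overnight rain) = 0.065726 / 0.552567 ≈ 0.119
Conditioning on overnight rain lowers the posterior on sprinkler running: the classic explaining-away effect in a common-effect structure.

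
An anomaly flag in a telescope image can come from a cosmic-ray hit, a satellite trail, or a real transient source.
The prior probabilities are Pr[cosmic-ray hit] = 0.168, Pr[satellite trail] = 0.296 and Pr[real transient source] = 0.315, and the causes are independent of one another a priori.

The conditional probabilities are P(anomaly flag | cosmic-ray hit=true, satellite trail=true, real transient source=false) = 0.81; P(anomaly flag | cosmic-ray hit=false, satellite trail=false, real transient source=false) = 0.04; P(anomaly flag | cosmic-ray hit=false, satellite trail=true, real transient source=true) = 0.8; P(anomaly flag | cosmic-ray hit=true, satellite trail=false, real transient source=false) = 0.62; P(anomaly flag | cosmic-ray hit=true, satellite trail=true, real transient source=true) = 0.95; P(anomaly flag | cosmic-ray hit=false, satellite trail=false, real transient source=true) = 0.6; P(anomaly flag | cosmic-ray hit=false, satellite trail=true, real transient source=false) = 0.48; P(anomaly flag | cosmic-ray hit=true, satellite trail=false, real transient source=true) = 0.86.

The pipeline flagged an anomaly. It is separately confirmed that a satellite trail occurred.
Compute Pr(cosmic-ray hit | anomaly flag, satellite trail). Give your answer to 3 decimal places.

Pr(cosmic-ray hit | anomaly flag, satellite trail) ≈ 0.229

Weight on cosmic-ray hit=true, given the evidence: 0.093215 + 0.050274 = 0.143489
Denominator P(anomaly flag | satellite trail): 0.48×0.832×0.685 + 0.8×0.832×0.315 + 0.81×0.168×0.685 + 0.95×0.168×0.315 = 0.626715
P(cosmic-ray hit | anomaly flag, satellite trail) = 0.143489/0.626715 ≈ 0.229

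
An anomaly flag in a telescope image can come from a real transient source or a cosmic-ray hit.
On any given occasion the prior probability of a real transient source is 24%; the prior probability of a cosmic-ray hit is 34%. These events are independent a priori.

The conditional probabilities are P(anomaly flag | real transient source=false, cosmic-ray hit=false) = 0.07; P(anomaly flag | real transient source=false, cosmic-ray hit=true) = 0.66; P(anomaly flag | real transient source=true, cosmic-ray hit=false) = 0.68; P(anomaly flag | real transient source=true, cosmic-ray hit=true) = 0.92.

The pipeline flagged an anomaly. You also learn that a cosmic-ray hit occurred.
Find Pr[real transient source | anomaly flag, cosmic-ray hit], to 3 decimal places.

Pr[real transient source | anomaly flag, cosmic-ray hit] ≈ 0.306

Enumerate both values of real transient source and weight by the priors:
  P(anomaly flag | cosmic-ray hit) = 0.66·0.76 + 0.92·0.24
        = 0.501600 + 0.220800 = 0.722400
Configurations with real transient source contribute 0.220800, so
  P(real transient source | anomaly flag, cosmic-ray hit) = 0.220800 / 0.722400 ≈ 0.306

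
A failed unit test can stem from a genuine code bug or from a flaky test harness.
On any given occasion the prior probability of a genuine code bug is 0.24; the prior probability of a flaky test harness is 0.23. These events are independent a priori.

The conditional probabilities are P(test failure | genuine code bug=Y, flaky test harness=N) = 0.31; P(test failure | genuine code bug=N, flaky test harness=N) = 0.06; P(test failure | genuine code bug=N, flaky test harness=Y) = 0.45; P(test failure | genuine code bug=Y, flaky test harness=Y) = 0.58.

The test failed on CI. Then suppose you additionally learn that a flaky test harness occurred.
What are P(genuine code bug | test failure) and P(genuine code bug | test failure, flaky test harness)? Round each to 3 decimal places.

P(test failure) = 0.06×0.76×0.77 + 0.45×0.76×0.23 + 0.31×0.24×0.77 + 0.58×0.24×0.23 = 0.035112 + 0.078660 + 0.057288 + 0.032016 = 0.203076
The genuine code bug-present share is 0.057288 + 0.032016 = 0.089304.
Hence the posterior is 0.089304/0.203076 ≈ 0.440.

Now also conditioning on flaky test harness=true:
By total probability over both values of genuine code bug:
  P(test failure | flaky test harness) = 0.45·0.76 + 0.58·0.24
        = 0.342000 + 0.139200 = 0.481200
The terms with genuine code bug present sum to 0.139200, so
  P(genuine code bug | test failure, flaky test harness) = 0.139200 / 0.481200 ≈ 0.289

P(genuine code bug | test failure) ≈ 0.440; P(genuine code bug | test failure, flaky test harness) ≈ 0.289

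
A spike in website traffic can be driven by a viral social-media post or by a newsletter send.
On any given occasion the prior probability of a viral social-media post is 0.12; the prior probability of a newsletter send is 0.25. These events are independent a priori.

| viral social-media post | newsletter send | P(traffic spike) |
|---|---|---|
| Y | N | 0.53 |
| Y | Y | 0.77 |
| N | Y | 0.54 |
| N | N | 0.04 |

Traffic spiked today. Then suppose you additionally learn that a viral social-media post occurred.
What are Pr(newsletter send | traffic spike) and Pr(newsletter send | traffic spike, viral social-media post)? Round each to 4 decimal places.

Pr(newsletter send | traffic spike) ≈ 0.6569; Pr(newsletter send | traffic spike, viral social-media post) ≈ 0.3263

For the numerator, keep only newsletter send=true terms: 0.118800 + 0.023100 = 0.141900
Denominator P(traffic spike): 0.04·0.88·0.75 + 0.54·0.88·0.25 + 0.53·0.12·0.75 + 0.77·0.12·0.25 = 0.216000
Posterior = 0.141900 / 0.216000 ≈ 0.6569

Now also conditioning on viral social-media post=true:
Enumerate both values of newsletter send and weight by the priors:
  P(traffic spike | viral social-media post) = 0.53·0.75 + 0.77·0.25
        = 0.397500 + 0.192500 = 0.590000
Keeping only the newsletter send-present terms gives 0.192500, so
  P(newsletter send | traffic spike, viral social-media post) = 0.192500 / 0.590000 ≈ 0.3263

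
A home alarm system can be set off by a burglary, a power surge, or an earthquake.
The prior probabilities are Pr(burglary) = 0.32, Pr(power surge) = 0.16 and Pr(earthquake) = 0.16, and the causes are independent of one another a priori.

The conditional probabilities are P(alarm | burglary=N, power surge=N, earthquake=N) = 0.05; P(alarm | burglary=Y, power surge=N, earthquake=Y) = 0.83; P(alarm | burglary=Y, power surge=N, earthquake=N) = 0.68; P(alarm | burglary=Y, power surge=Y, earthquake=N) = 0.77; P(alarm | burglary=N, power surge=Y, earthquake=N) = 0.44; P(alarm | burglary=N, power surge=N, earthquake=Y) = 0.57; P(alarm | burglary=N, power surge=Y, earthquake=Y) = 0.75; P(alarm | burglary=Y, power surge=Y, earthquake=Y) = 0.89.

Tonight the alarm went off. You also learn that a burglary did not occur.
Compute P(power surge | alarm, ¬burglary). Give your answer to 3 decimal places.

P(power surge | alarm, ¬burglary) ≈ 0.412

Weight on power surge=true, given the evidence: 0.059136 + 0.019200 = 0.078336
The normalizing constant is 0.05*0.84*0.84 + 0.57*0.84*0.16 + 0.44*0.16*0.84 + 0.75*0.16*0.16 = 0.190224
Posterior = 0.078336 / 0.190224 ≈ 0.412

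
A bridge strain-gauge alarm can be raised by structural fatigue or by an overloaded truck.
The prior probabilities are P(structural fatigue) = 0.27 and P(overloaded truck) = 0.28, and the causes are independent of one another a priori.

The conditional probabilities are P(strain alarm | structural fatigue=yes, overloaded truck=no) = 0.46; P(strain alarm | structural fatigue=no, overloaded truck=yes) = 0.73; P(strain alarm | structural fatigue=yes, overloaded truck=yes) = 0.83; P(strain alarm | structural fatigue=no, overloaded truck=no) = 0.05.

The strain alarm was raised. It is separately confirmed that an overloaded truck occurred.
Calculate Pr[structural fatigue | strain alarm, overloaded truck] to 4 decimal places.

Pr[structural fatigue | strain alarm, overloaded truck] ≈ 0.2960

By total probability over both values of structural fatigue:
  P(strain alarm | overloaded truck) = 0.73·0.73 + 0.83·0.27
        = 0.532900 + 0.224100 = 0.757000
The terms with structural fatigue present sum to 0.224100, so
  P(structural fatigue | strain alarm, overloaded truck) = 0.224100 / 0.757000 ≈ 0.2960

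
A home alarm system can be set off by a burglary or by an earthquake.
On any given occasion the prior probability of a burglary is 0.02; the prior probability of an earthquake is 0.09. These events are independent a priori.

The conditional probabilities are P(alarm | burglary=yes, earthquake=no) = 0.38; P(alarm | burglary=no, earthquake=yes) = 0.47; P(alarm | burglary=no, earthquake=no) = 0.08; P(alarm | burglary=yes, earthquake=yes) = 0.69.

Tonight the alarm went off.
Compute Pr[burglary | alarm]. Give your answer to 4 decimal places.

Pr[burglary | alarm] ≈ 0.0674

Enumerate the 4 (burglary, earthquake) configurations and weight by the priors:
  P(alarm) = 0.08·0.98·0.91 + 0.47·0.98·0.09 + 0.38·0.02·0.91 + 0.69·0.02·0.09
        = 0.071344 + 0.041454 + 0.006916 + 0.001242 = 0.120956
The terms with burglary present sum to 0.008158, so
  P(burglary | alarm) = 0.008158 / 0.120956 ≈ 0.0674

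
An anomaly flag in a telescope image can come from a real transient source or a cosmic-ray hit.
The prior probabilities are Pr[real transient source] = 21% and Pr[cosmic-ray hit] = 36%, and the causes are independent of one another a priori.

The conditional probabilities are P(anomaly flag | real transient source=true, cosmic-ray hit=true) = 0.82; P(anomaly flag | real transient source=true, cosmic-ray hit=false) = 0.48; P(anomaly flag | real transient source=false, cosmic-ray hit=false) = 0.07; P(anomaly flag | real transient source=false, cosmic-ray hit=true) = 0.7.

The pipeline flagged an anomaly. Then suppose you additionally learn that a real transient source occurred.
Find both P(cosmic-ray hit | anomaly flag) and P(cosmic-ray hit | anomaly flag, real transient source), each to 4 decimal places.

P(anomaly flag) = 0.07*0.79*0.64 + 0.7*0.79*0.36 + 0.48*0.21*0.64 + 0.82*0.21*0.36 = 0.035392 + 0.199080 + 0.064512 + 0.061992 = 0.360976
The cosmic-ray hit-present share is 0.199080 + 0.061992 = 0.261072.
P(cosmic-ray hit | anomaly flag) = 0.261072 / 0.360976 ≈ 0.7232

With the extra evidence:
Sum P(anomaly flag|·) weighted by the priors over both values of cosmic-ray hit:
  P(anomaly flag | real transient source) = 0.48*0.64 + 0.82*0.36
        = 0.307200 + 0.295200 = 0.602400
Configurations with cosmic-ray hit contribute 0.295200, so
  P(cosmic-ray hit | anomaly flag, real transient source) = 0.295200 / 0.602400 ≈ 0.4900
The drop from 0.7232 to 0.4900 is the explaining-away (discounting) effect.

P(cosmic-ray hit | anomaly flag) ≈ 0.7232; P(cosmic-ray hit | anomaly flag, real transient source) ≈ 0.4900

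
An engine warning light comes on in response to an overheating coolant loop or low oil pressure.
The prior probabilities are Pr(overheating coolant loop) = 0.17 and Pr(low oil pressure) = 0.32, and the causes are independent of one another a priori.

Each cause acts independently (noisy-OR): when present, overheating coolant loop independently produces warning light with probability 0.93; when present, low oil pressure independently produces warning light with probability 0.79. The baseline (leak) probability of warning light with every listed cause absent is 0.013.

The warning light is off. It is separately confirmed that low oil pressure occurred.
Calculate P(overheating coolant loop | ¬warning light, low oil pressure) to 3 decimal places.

P(overheating coolant loop | ¬warning light, low oil pressure) ≈ 0.014

Under noisy-OR, P(warning light | causes) = 1 − (1−0.013)·∏(1−qᵢ) over the active causes.
By total probability over both values of overheating coolant loop:
  P(¬warning light | low oil pressure) = 0.20727×0.83 + 0.014509×0.17
        = 0.172034 + 0.002467 = 0.174501
Configurations with overheating coolant loop contribute 0.002467, so
  P(overheating coolant loop | ¬warning light, low oil pressure) = 0.002467 / 0.174501 ≈ 0.014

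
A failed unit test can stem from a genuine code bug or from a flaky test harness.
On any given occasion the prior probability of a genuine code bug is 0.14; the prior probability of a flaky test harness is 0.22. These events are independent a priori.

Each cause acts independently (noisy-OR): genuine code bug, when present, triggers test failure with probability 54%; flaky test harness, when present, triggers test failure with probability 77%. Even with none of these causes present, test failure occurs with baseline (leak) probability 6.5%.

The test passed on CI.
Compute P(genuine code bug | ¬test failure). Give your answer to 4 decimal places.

P(genuine code bug | ¬test failure) ≈ 0.0697

Under noisy-OR, P(test failure | causes) = 1 − (1−0.065)·∏(1−qᵢ) over the active causes.
Weight on genuine code bug=true, given the evidence: 0.046967 + 0.003047 = 0.050014
Denominator P(¬test failure): 0.935*0.86*0.78 + 0.21505*0.86*0.22 + 0.4301*0.14*0.78 + 0.098923*0.14*0.22 = 0.717899
Posterior = 0.050014 / 0.717899 ≈ 0.0697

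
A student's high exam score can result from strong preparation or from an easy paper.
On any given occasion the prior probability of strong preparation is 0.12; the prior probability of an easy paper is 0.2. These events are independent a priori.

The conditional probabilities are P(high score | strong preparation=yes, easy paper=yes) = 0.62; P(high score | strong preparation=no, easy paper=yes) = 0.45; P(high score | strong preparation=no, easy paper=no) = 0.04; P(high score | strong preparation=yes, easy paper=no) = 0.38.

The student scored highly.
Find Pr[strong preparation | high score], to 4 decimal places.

Pr[strong preparation | high score] ≈ 0.3236

P(high score) = 0.04×0.88×0.8 + 0.45×0.88×0.2 + 0.38×0.12×0.8 + 0.62×0.12×0.2 = 0.028160 + 0.079200 + 0.036480 + 0.014880 = 0.158720
The strong preparation-present share is 0.036480 + 0.014880 = 0.051360.
So P(strong preparation | high score) = 0.051360/0.158720 ≈ 0.3236.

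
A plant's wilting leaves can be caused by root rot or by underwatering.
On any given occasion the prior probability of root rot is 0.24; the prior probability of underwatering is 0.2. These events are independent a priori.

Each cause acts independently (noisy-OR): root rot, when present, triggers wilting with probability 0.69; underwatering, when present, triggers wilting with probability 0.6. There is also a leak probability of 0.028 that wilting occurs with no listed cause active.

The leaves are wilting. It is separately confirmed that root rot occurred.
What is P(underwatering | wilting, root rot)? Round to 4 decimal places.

P(underwatering | wilting, root rot) ≈ 0.2394

Under noisy-OR, P(wilting | causes) = 1 − (1−0.028)·∏(1−qᵢ) over the active causes.
Numerator (weight on configurations with underwatering): 0.879472*0.2 = 0.175894
Normalizer over all consistent configurations: 0.69868*0.8 + 0.879472*0.2 = 0.734838
Posterior = 0.175894 / 0.734838 ≈ 0.2394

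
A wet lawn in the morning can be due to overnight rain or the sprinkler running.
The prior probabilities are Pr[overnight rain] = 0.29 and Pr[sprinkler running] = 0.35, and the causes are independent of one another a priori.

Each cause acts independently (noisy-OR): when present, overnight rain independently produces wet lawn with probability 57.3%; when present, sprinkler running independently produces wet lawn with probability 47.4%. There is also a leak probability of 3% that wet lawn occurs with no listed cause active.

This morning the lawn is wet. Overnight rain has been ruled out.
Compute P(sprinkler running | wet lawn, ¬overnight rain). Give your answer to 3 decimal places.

Under noisy-OR, P(wet lawn | causes) = 1 − (1−0.03)·∏(1−qᵢ) over the active causes.
By total probability over both values of sprinkler running:
  P(wet lawn | ¬overnight rain) = 0.03*0.65 + 0.48978*0.35
        = 0.019500 + 0.171423 = 0.190923
The terms with sprinkler running present sum to 0.171423, so
  P(sprinkler running | wet lawn, ¬overnight rain) = 0.171423 / 0.190923 ≈ 0.898

P(sprinkler running | wet lawn, ¬overnight rain) ≈ 0.898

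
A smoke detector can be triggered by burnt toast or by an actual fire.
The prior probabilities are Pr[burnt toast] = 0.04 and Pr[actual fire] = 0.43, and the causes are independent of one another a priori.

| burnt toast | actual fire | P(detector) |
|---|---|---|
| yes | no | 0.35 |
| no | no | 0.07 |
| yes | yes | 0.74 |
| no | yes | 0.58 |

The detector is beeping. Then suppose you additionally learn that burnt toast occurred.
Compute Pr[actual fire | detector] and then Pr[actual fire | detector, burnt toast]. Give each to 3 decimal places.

Pr[actual fire | detector] ≈ 0.845; Pr[actual fire | detector, burnt toast] ≈ 0.615

Numerator (weight on configurations with actual fire): 0.239424 + 0.012728 = 0.252152
The normalizing constant is 0.07*0.96*0.57 + 0.58*0.96*0.43 + 0.35*0.04*0.57 + 0.74*0.04*0.43 = 0.298436
P(actual fire | detector) = 0.252152/0.298436 ≈ 0.845

Now also conditioning on burnt toast=true:
By total probability over both values of actual fire:
  P(detector | burnt toast) = 0.35*0.57 + 0.74*0.43
        = 0.199500 + 0.318200 = 0.517700
The terms with actual fire present sum to 0.318200, so
  P(actual fire | detector, burnt toast) = 0.318200 / 0.517700 ≈ 0.615
— burnt toast explains away the evidence for actual fire.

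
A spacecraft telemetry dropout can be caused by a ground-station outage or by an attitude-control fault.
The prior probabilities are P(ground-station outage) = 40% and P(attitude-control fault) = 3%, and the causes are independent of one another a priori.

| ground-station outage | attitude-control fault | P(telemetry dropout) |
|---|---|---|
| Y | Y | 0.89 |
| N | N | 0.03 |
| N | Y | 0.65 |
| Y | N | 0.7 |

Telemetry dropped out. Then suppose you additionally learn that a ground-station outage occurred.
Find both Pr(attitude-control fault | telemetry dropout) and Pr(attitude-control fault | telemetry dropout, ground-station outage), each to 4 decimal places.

By total probability over the 4 (ground-station outage, attitude-control fault) configurations:
  P(telemetry dropout) = 0.03·0.6·0.97 + 0.65·0.6·0.03 + 0.7·0.4·0.97 + 0.89·0.4·0.03
        = 0.017460 + 0.011700 + 0.271600 + 0.010680 = 0.311440
The terms with attitude-control fault present sum to 0.022380, so
  P(attitude-control fault | telemetry dropout) = 0.022380 / 0.311440 ≈ 0.0719

With the extra evidence:
Numerator (weight on configurations with attitude-control fault): 0.89*0.03 = 0.026700
The normalizing constant is 0.7*0.97 + 0.89*0.03 = 0.705700
Posterior = 0.026700 / 0.705700 ≈ 0.0378

Pr(attitude-control fault | telemetry dropout) ≈ 0.0719; Pr(attitude-control fault | telemetry dropout, ground-station outage) ≈ 0.0378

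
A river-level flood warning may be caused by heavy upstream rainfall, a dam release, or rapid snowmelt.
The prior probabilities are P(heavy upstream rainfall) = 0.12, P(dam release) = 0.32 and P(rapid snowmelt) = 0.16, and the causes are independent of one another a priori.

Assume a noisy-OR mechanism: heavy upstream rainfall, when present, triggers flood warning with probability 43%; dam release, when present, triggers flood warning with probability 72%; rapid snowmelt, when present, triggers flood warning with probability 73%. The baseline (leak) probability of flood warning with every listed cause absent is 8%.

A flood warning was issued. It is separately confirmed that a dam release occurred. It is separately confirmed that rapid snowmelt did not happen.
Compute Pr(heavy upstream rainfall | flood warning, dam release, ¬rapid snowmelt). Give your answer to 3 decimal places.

Pr(heavy upstream rainfall | flood warning, dam release, ¬rapid snowmelt) ≈ 0.135

Under noisy-OR, P(flood warning | causes) = 1 − (1−0.08)·∏(1−qᵢ) over the active causes.
P(flood warning | dam release, ¬rapid snowmelt) = 0.7424×0.88 + 0.853168×0.12 = 0.653312 + 0.102380 = 0.755692
Restricting to configurations with heavy upstream rainfall present: 0.853168×0.12 = 0.102380.
So P(heavy upstream rainfall | flood warning, dam release, ¬rapid snowmelt) = 0.102380/0.755692 ≈ 0.135.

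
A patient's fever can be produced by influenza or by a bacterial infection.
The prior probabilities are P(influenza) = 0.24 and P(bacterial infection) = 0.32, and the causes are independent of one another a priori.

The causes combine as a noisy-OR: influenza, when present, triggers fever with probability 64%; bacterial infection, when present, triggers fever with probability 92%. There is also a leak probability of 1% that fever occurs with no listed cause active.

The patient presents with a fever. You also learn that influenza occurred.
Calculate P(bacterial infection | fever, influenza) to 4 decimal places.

Under noisy-OR, P(fever | causes) = 1 − (1−0.01)·∏(1−qᵢ) over the active causes.
For the numerator, keep only bacterial infection=true terms: 0.971488·0.32 = 0.310876
Normalizer over all consistent configurations: 0.6436·0.68 + 0.971488·0.32 = 0.748524
Posterior = 0.310876 / 0.748524 ≈ 0.4153

P(bacterial infection | fever, influenza) ≈ 0.4153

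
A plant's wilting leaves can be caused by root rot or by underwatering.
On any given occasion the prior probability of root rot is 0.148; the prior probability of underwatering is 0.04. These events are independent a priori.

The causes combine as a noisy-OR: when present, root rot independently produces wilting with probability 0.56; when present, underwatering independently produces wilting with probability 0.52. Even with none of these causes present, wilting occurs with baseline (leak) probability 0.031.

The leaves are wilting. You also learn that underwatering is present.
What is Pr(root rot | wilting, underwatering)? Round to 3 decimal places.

Under noisy-OR, P(wilting | causes) = 1 − (1−0.031)·∏(1−qᵢ) over the active causes.
P(wilting | underwatering) = 0.53488*0.852 + 0.795347*0.148 = 0.455718 + 0.117711 = 0.573429
Of this, 0.117711 comes from 0.795347*0.148 (the root rot=true cases).
Hence the posterior is 0.117711/0.573429 ≈ 0.205.

Pr(root rot | wilting, underwatering) ≈ 0.205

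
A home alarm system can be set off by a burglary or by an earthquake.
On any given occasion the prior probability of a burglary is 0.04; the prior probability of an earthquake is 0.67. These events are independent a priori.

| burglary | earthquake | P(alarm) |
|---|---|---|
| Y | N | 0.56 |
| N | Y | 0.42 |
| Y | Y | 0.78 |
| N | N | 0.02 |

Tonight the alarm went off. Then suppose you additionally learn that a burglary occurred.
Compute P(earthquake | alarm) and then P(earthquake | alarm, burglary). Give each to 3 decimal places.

Enumerate the 4 (burglary, earthquake) configurations and weight by the priors:
  P(alarm) = 0.02*0.96*0.33 + 0.42*0.96*0.67 + 0.56*0.04*0.33 + 0.78*0.04*0.67
        = 0.006336 + 0.270144 + 0.007392 + 0.020904 = 0.304776
The terms with earthquake present sum to 0.291048, so
  P(earthquake | alarm) = 0.291048 / 0.304776 ≈ 0.955

With the extra evidence:
For the numerator, keep only earthquake=true terms: 0.78×0.67 = 0.522600
The normalizing constant is 0.56×0.33 + 0.78×0.67 = 0.707400
Posterior = 0.522600 / 0.707400 ≈ 0.739
This is intercausal reasoning (explaining away): once burglary accounts for the alarm, earthquake becomes less likely.

P(earthquake | alarm) ≈ 0.955; P(earthquake | alarm, burglary) ≈ 0.739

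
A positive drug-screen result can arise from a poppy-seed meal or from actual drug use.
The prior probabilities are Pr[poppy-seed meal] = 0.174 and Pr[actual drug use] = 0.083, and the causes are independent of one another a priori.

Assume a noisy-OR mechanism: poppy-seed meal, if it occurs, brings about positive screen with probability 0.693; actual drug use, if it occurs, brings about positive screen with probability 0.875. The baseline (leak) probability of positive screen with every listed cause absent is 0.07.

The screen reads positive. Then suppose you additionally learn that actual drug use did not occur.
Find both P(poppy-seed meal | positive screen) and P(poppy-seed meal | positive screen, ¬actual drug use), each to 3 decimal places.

P(poppy-seed meal | positive screen) ≈ 0.530; P(poppy-seed meal | positive screen, ¬actual drug use) ≈ 0.683

Under noisy-OR, P(positive screen | causes) = 1 − (1−0.07)·∏(1−qᵢ) over the active causes.
Weight on poppy-seed meal=true, given the evidence: 0.114003 + 0.013927 = 0.127930
The normalizing constant is 0.07×0.826×0.917 + 0.88375×0.826×0.083 + 0.71449×0.174×0.917 + 0.964311×0.174×0.083 = 0.241539
P(poppy-seed meal | positive screen) = 0.127930/0.241539 ≈ 0.530

With the extra evidence:
P(positive screen | ¬actual drug use) = 0.07*0.826 + 0.71449*0.174 = 0.057820 + 0.124321 = 0.182141
Of this, 0.124321 comes from 0.71449*0.174 (the poppy-seed meal=true cases).
P(poppy-seed meal | positive screen, ¬actual drug use) = 0.124321 / 0.182141 ≈ 0.683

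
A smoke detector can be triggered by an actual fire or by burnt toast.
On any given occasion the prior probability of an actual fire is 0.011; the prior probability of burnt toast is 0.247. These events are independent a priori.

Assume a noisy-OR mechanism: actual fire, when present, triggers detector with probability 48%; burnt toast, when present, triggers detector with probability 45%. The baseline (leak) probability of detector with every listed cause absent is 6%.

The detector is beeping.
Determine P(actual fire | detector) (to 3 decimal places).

P(actual fire | detector) ≈ 0.037

Under noisy-OR, P(detector | causes) = 1 − (1−0.06)·∏(1−qᵢ) over the active causes.
Weight on actual fire=true, given the evidence: 0.004234 + 0.001987 = 0.006221
Normalizer over all consistent configurations: 0.06×0.989×0.753 + 0.483×0.989×0.247 + 0.5112×0.011×0.753 + 0.73116×0.011×0.247 = 0.168893
P(actual fire | detector) = 0.006221/0.168893 ≈ 0.037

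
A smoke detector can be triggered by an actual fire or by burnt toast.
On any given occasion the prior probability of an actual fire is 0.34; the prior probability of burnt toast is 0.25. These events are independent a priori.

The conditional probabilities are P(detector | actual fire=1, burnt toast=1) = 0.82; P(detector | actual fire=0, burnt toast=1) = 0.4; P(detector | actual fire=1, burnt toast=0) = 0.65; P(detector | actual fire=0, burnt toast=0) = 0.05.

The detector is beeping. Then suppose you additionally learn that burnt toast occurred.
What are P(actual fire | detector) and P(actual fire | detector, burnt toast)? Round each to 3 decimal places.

P(actual fire | detector) ≈ 0.722; P(actual fire | detector, burnt toast) ≈ 0.514

Numerator (weight on configurations with actual fire): 0.165750 + 0.069700 = 0.235450
Normalizer over all consistent configurations: 0.05×0.66×0.75 + 0.4×0.66×0.25 + 0.65×0.34×0.75 + 0.82×0.34×0.25 = 0.326200
Posterior = 0.235450 / 0.326200 ≈ 0.722

With the extra evidence:
Weight on actual fire=true, given the evidence: 0.82×0.34 = 0.278800
Normalizer over all consistent configurations: 0.4×0.66 + 0.82×0.34 = 0.542800
P(actual fire | detector, burnt toast) = 0.278800/0.542800 ≈ 0.514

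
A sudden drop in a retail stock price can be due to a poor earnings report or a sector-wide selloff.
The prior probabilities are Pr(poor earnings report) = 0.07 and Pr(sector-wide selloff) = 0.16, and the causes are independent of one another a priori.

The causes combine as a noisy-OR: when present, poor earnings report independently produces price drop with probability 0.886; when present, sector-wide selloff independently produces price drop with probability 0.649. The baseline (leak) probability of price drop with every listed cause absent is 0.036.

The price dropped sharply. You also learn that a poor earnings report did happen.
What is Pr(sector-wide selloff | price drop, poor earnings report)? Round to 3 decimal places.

Under noisy-OR, P(price drop | causes) = 1 − (1−0.036)·∏(1−qᵢ) over the active causes.
For the numerator, keep only sector-wide selloff=true terms: 0.961427*0.16 = 0.153828
The normalizing constant is 0.890104*0.84 + 0.961427*0.16 = 0.901515
P(sector-wide selloff | price drop, poor earnings report) = 0.153828/0.901515 ≈ 0.171

Pr(sector-wide selloff | price drop, poor earnings report) ≈ 0.171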